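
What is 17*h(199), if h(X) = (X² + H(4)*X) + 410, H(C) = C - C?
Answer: 680187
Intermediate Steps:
H(C) = 0
h(X) = 410 + X² (h(X) = (X² + 0*X) + 410 = (X² + 0) + 410 = X² + 410 = 410 + X²)
17*h(199) = 17*(410 + 199²) = 17*(410 + 39601) = 17*40011 = 680187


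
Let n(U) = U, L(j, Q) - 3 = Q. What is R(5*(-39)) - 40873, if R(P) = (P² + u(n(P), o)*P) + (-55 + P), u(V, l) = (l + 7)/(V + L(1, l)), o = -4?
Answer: -606623/196 ≈ -3095.0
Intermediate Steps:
L(j, Q) = 3 + Q
u(V, l) = (7 + l)/(3 + V + l) (u(V, l) = (l + 7)/(V + (3 + l)) = (7 + l)/(3 + V + l))
R(P) = -55 + P + P² + 3*P/(-1 + P) (R(P) = (P² + ((7 - 4)/(3 + P - 4))*P) + (-55 + P) = (P² + (3/(-1 + P))*P) + (-55 + P) = (P² + 3*P/(-1 + P)) + (-55 + P) = -55 + P + P² + 3*P/(-1 + P))
R(5*(-39)) - 40873 = (55 + (5*(-39))³ - 265*(-39))/(-1 + 5*(-39)) - 40873 = (55 + (-195)³ - 53*(-195))/(-1 - 195) - 40873 = (55 - 7414875 + 10335)/(-196) - 40873 = -1/196*(-7404485) - 40873 = 7404485/196 - 40873 = -606623/196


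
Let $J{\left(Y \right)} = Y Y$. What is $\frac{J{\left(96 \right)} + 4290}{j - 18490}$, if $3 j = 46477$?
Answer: $- \frac{40518}{8993} \approx -4.5055$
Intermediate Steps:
$j = \frac{46477}{3}$ ($j = \frac{1}{3} \cdot 46477 = \frac{46477}{3} \approx 15492.0$)
$J{\left(Y \right)} = Y^{2}$
$\frac{J{\left(96 \right)} + 4290}{j - 18490} = \frac{96^{2} + 4290}{\frac{46477}{3} - 18490} = \frac{9216 + 4290}{- \frac{8993}{3}} = 13506 \left(- \frac{3}{8993}\right) = - \frac{40518}{8993}$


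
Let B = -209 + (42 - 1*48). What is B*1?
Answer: -215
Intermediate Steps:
B = -215 (B = -209 + (42 - 48) = -209 - 6 = -215)
B*1 = -215*1 = -215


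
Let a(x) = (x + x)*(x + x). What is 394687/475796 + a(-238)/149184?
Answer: 186032299/79220034 ≈ 2.3483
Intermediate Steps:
a(x) = 4*x**2 (a(x) = (2*x)*(2*x) = 4*x**2)
394687/475796 + a(-238)/149184 = 394687/475796 + (4*(-238)**2)/149184 = 394687*(1/475796) + (4*56644)*(1/149184) = 394687/475796 + 226576*(1/149184) = 394687/475796 + 2023/1332 = 186032299/79220034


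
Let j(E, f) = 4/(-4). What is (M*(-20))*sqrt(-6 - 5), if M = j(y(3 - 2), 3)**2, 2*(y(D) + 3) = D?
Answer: -20*I*sqrt(11) ≈ -66.333*I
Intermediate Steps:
y(D) = -3 + D/2
j(E, f) = -1 (j(E, f) = 4*(-1/4) = -1)
M = 1 (M = (-1)**2 = 1)
(M*(-20))*sqrt(-6 - 5) = (1*(-20))*sqrt(-6 - 5) = -20*I*sqrt(11)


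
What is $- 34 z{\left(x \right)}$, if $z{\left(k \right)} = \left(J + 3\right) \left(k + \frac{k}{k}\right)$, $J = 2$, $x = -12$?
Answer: $1870$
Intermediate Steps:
$z{\left(k \right)} = 5 + 5 k$ ($z{\left(k \right)} = \left(2 + 3\right) \left(k + \frac{k}{k}\right) = 5 \left(k + 1\right) = 5 \left(1 + k\right) = 5 + 5 k$)
$- 34 z{\left(x \right)} = - 34 \left(5 + 5 \left(-12\right)\right) = - 34 \left(5 - 60\right) = \left(-34\right) \left(-55\right) = 1870$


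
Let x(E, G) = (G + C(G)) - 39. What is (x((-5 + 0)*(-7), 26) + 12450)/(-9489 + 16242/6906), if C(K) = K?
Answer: -14344913/10919132 ≈ -1.3137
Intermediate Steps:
x(E, G) = -39 + 2*G (x(E, G) = (G + G) - 39 = 2*G - 39 = -39 + 2*G)
(x((-5 + 0)*(-7), 26) + 12450)/(-9489 + 16242/6906) = ((-39 + 2*26) + 12450)/(-9489 + 16242/6906) = ((-39 + 52) + 12450)/(-9489 + 16242*(1/6906)) = (13 + 12450)/(-9489 + 2707/1151) = 12463/(-10919132/1151) = 12463*(-1151/10919132) = -14344913/10919132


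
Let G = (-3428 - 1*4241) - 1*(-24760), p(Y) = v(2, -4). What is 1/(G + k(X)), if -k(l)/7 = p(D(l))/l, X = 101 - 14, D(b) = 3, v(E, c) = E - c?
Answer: 29/495625 ≈ 5.8512e-5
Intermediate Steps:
p(Y) = 6 (p(Y) = 2 - 1*(-4) = 2 + 4 = 6)
X = 87
k(l) = -42/l
G = 17091 (G = (-3428 - 4241) + 24760 = -7669 + 24760 = 17091)
1/(G + k(X)) = 1/(17091 - 42/87) = 1/(17091 - 42*1/87) = 1/(17091 - 14/29) = 1/(495625/29) = 29/495625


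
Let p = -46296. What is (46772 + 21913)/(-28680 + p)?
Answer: -22895/24992 ≈ -0.91609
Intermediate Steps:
(46772 + 21913)/(-28680 + p) = (46772 + 21913)/(-28680 - 46296) = 68685/(-74976) = 68685*(-1/74976) = -22895/24992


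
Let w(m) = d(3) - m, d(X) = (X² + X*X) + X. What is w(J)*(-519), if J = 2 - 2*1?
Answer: -10899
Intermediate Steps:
d(X) = X + 2*X² (d(X) = (X² + X²) + X = 2*X² + X = X + 2*X²)
J = 0 (J = 2 - 2 = 0)
w(m) = 21 - m (w(m) = 3*(1 + 2*3) - m = 3*(1 + 6) - m = 3*7 - m = 21 - m)
w(J)*(-519) = (21 - 1*0)*(-519) = (21 + 0)*(-519) = 21*(-519) = -10899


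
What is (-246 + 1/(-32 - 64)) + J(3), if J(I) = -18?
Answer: -25345/96 ≈ -264.01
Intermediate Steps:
(-246 + 1/(-32 - 64)) + J(3) = (-246 + 1/(-32 - 64)) - 18 = (-246 + 1/(-96)) - 18 = (-246 - 1/96) - 18 = -23617/96 - 18 = -25345/96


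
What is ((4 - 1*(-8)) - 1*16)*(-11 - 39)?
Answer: 200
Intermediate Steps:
((4 - 1*(-8)) - 1*16)*(-11 - 39) = ((4 + 8) - 16)*(-50) = (12 - 16)*(-50) = -4*(-50) = 200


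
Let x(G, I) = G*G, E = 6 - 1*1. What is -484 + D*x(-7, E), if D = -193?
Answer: -9941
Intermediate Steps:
E = 5 (E = 6 - 1 = 5)
x(G, I) = G²
-484 + D*x(-7, E) = -484 - 193*(-7)² = -484 - 193*49 = -484 - 9457 = -9941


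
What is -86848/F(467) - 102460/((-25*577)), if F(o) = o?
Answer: -240986716/1347295 ≈ -178.87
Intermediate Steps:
-86848/F(467) - 102460/((-25*577)) = -86848/467 - 102460/((-25*577)) = -86848*1/467 - 102460/(-14425) = -86848/467 - 102460*(-1/14425) = -86848/467 + 20492/2885 = -240986716/1347295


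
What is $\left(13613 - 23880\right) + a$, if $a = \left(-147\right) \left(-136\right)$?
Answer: $9725$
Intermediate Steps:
$a = 19992$
$\left(13613 - 23880\right) + a = \left(13613 - 23880\right) + 19992 = -10267 + 19992 = 9725$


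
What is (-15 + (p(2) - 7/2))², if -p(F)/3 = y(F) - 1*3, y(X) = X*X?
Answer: 1849/4 ≈ 462.25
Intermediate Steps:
y(X) = X²
p(F) = 9 - 3*F² (p(F) = -3*(F² - 1*3) = -3*(F² - 3) = -3*(-3 + F²) = 9 - 3*F²)
(-15 + (p(2) - 7/2))² = (-15 + ((9 - 3*2²) - 7/2))² = (-15 + ((9 - 3*4) - 7*½))² = (-15 + ((9 - 12) - 7/2))² = (-15 + (-3 - 7/2))² = (-15 - 13/2)² = (-43/2)² = 1849/4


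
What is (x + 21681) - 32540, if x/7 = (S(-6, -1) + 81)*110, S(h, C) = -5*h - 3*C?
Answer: 76921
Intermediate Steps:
x = 87780 (x = 7*(((-5*(-6) - 3*(-1)) + 81)*110) = 7*(((30 + 3) + 81)*110) = 7*((33 + 81)*110) = 7*(114*110) = 7*12540 = 87780)
(x + 21681) - 32540 = (87780 + 21681) - 32540 = 109461 - 32540 = 76921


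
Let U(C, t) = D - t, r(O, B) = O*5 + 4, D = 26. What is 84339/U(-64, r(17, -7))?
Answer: -9371/7 ≈ -1338.7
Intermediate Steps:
r(O, B) = 4 + 5*O (r(O, B) = 5*O + 4 = 4 + 5*O)
U(C, t) = 26 - t
84339/U(-64, r(17, -7)) = 84339/(26 - (4 + 5*17)) = 84339/(26 - (4 + 85)) = 84339/(26 - 1*89) = 84339/(26 - 89) = 84339/(-63) = 84339*(-1/63) = -9371/7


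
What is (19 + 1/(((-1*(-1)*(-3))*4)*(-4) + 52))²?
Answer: 3613801/10000 ≈ 361.38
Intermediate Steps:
(19 + 1/(((-1*(-1)*(-3))*4)*(-4) + 52))² = (19 + 1/(((1*(-3))*4)*(-4) + 52))² = (19 + 1/(-3*4*(-4) + 52))² = (19 + 1/(-12*(-4) + 52))² = (19 + 1/(48 + 52))² = (19 + 1/100)² = (1901/100)² = 3613801/10000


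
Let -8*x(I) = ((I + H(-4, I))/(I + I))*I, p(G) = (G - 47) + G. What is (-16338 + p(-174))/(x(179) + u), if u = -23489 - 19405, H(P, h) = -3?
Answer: 16733/42905 ≈ 0.39000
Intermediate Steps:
p(G) = -47 + 2*G (p(G) = (-47 + G) + G = -47 + 2*G)
u = -42894
x(I) = 3/16 - I/16 (x(I) = -(I - 3)/(I + I)*I/8 = -(-3 + I)/((2*I))*I/8 = -(-3 + I)*(1/(2*I))*I/8 = -(-3 + I)/(2*I)*I/8 = -(-3/2 + I/2)/8 = 3/16 - I/16)
(-16338 + p(-174))/(x(179) + u) = (-16338 + (-47 + 2*(-174)))/((3/16 - 1/16*179) - 42894) = (-16338 + (-47 - 348))/((3/16 - 179/16) - 42894) = (-16338 - 395)/(-11 - 42894) = -16733/(-42905) = -16733*(-1/42905) = 16733/42905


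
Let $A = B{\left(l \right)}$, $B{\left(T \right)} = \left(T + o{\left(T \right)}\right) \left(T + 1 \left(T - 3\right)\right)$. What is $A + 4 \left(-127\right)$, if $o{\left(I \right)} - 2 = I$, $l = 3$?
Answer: $-484$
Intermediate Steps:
$o{\left(I \right)} = 2 + I$
$B{\left(T \right)} = \left(-3 + 2 T\right) \left(2 + 2 T\right)$ ($B{\left(T \right)} = \left(T + \left(2 + T\right)\right) \left(T + 1 \left(T - 3\right)\right) = \left(2 + 2 T\right) \left(T + 1 \left(-3 + T\right)\right) = \left(2 + 2 T\right) \left(T + \left(-3 + T\right)\right) = \left(2 + 2 T\right) \left(-3 + 2 T\right) = \left(-3 + 2 T\right) \left(2 + 2 T\right)$)
$A = 24$ ($A = -6 - 6 + 4 \cdot 3^{2} = -6 - 6 + 4 \cdot 9 = -6 - 6 + 36 = 24$)
$A + 4 \left(-127\right) = 24 + 4 \left(-127\right) = 24 - 508 = -484$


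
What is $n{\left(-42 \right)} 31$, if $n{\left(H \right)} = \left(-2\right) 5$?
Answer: $-310$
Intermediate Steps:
$n{\left(H \right)} = -10$
$n{\left(-42 \right)} 31 = \left(-10\right) 31 = -310$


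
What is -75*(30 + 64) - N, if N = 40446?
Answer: -47496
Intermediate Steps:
-75*(30 + 64) - N = -75*(30 + 64) - 1*40446 = -75*94 - 40446 = -7050 - 40446 = -47496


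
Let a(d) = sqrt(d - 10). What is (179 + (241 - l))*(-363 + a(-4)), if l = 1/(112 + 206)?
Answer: -16160639/106 + 133559*I*sqrt(14)/318 ≈ -1.5246e+5 + 1571.5*I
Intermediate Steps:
a(d) = sqrt(-10 + d)
l = 1/318 ≈ 0.0031447
(179 + (241 - l))*(-363 + a(-4)) = (179 + (241 - 1*1/318))*(-363 + sqrt(-10 - 4)) = (179 + (241 - 1/318))*(-363 + sqrt(-14)) = (179 + 76637/318)*(-363 + I*sqrt(14)) = 133559*(-363 + I*sqrt(14))/318 = -16160639/106 + 133559*I*sqrt(14)/318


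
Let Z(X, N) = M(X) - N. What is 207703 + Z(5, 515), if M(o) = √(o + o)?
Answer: 207188 + √10 ≈ 2.0719e+5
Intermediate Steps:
M(o) = √2*√o (M(o) = √(2*o) = √2*√o)
Z(X, N) = -N + √2*√X (Z(X, N) = √2*√X - N = -N + √2*√X)
207703 + Z(5, 515) = 207703 + (-1*515 + √2*√5) = 207703 + (-515 + √10) = 207188 + √10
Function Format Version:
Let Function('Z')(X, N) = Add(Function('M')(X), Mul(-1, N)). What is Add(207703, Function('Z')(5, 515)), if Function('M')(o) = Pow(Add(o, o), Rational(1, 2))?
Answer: Add(207188, Pow(10, Rational(1, 2))) ≈ 2.0719e+5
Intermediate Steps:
Function('M')(o) = Mul(Pow(2, Rational(1, 2)), Pow(o, Rational(1, 2))) (Function('M')(o) = Pow(Mul(2, o), Rational(1, 2)) = Mul(Pow(2, Rational(1, 2)), Pow(o, Rational(1, 2))))
Function('Z')(X, N) = Add(Mul(-1, N), Mul(Pow(2, Rational(1, 2)), Pow(X, Rational(1, 2)))) (Function('Z')(X, N) = Add(Mul(Pow(2, Rational(1, 2)), Pow(X, Rational(1, 2))), Mul(-1, N)) = Add(Mul(-1, N), Mul(Pow(2, Rational(1, 2)), Pow(X, Rational(1, 2)))))
Add(207703, Function('Z')(5, 515)) = Add(207703, Add(Mul(-1, 515), Mul(Pow(2, Rational(1, 2)), Pow(5, Rational(1, 2))))) = Add(207703, Add(-515, Pow(10, Rational(1, 2)))) = Add(207188, Pow(10, Rational(1, 2)))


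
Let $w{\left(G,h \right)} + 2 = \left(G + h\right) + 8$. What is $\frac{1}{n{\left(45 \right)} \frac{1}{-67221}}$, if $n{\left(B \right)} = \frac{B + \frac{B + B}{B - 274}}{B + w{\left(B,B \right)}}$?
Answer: $- \frac{241166541}{1135} \approx -2.1248 \cdot 10^{5}$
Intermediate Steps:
$w{\left(G,h \right)} = 6 + G + h$ ($w{\left(G,h \right)} = -2 + \left(\left(G + h\right) + 8\right) = -2 + \left(8 + G + h\right) = 6 + G + h$)
$n{\left(B \right)} = \frac{B + \frac{2 B}{-274 + B}}{6 + 3 B}$ ($n{\left(B \right)} = \frac{B + \frac{B + B}{B - 274}}{B + \left(6 + B + B\right)} = \frac{B + \frac{2 B}{-274 + B}}{B + \left(6 + 2 B\right)} = \frac{B + \frac{2 B}{-274 + B}}{6 + 3 B}$)
$\frac{1}{n{\left(45 \right)} \frac{1}{-67221}} = \frac{1}{\frac{1}{3} \cdot 45 \frac{1}{-548 + 45^{2} - 12240} \left(-272 + 45\right) \frac{1}{-67221}} = \frac{1}{\frac{1}{3} \cdot 45 \frac{1}{-548 + 2025 - 12240} \left(-227\right) \left(- \frac{1}{67221}\right)} = \frac{1}{\frac{1}{3} \cdot 45 \frac{1}{-10763} \left(-227\right) \left(- \frac{1}{67221}\right)} = \frac{1}{\frac{1}{3} \cdot 45 \left(- \frac{1}{10763}\right) \left(-227\right) \left(- \frac{1}{67221}\right)} = \frac{1}{\frac{3405}{10763} \left(- \frac{1}{67221}\right)} = \frac{1}{- \frac{1135}{241166541}} = - \frac{241166541}{1135}$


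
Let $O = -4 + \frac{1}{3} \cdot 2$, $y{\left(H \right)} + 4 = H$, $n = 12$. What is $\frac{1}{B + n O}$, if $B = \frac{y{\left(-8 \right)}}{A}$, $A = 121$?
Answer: $- \frac{121}{4852} \approx -0.024938$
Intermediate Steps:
$y{\left(H \right)} = -4 + H$
$O = - \frac{10}{3}$ ($O = -4 + \frac{1}{3} \cdot 2 = -4 + \frac{2}{3} = - \frac{10}{3} \approx -3.3333$)
$B = - \frac{12}{121}$ ($B = \frac{-4 - 8}{121} = \left(-12\right) \frac{1}{121} = - \frac{12}{121} \approx -0.099174$)
$\frac{1}{B + n O} = \frac{1}{- \frac{12}{121} + 12 \left(- \frac{10}{3}\right)} = \frac{1}{- \frac{12}{121} - 40} = \frac{1}{- \frac{4852}{121}} = - \frac{121}{4852}$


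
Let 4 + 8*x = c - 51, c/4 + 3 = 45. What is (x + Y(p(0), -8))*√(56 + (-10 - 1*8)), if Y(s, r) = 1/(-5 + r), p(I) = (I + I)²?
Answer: 1461*√38/104 ≈ 86.598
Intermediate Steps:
c = 168 (c = -12 + 4*45 = -12 + 180 = 168)
p(I) = 4*I² (p(I) = (2*I)² = 4*I²)
x = 113/8 (x = -½ + (168 - 51)/8 = -½ + (⅛)*117 = -½ + 117/8 = 113/8 ≈ 14.125)
(x + Y(p(0), -8))*√(56 + (-10 - 1*8)) = (113/8 + 1/(-5 - 8))*√(56 + (-10 - 1*8)) = (113/8 + 1/(-13))*√(56 + (-10 - 8)) = (113/8 - 1/13)*√(56 - 18) = 1461*√38/104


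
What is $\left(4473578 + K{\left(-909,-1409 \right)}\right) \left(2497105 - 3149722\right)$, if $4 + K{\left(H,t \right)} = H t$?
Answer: $-3755389897035$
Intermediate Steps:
$K{\left(H,t \right)} = -4 + H t$
$\left(4473578 + K{\left(-909,-1409 \right)}\right) \left(2497105 - 3149722\right) = \left(4473578 - -1280777\right) \left(2497105 - 3149722\right) = \left(4473578 + \left(-4 + 1280781\right)\right) \left(-652617\right) = \left(4473578 + 1280777\right) \left(-652617\right) = 5754355 \left(-652617\right) = -3755389897035$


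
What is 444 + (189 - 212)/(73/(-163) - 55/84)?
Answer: 7017984/15097 ≈ 464.86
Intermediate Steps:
444 + (189 - 212)/(73/(-163) - 55/84) = 444 - 23/(73*(-1/163) - 55*1/84) = 444 - 23/(-73/163 - 55/84) = 444 - 23/(-15097/13692) = 444 - 13692/15097*(-23) = 444 + 314916/15097 = 7017984/15097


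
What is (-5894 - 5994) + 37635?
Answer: 25747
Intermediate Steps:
(-5894 - 5994) + 37635 = -11888 + 37635 = 25747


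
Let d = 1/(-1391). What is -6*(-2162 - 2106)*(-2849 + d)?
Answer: -101483479680/1391 ≈ -7.2957e+7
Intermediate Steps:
d = -1/1391 ≈ -0.00071891
-6*(-2162 - 2106)*(-2849 + d) = -6*(-2162 - 2106)*(-2849 - 1/1391) = -(-25608)*(-3962960)/1391 = -6*16913913280/1391 = -101483479680/1391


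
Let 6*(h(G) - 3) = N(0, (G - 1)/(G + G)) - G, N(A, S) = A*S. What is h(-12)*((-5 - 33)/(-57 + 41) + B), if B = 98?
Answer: 4015/8 ≈ 501.88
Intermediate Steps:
h(G) = 3 - G/6 (h(G) = 3 + (0*((G - 1)/(G + G)) - G)/6 = 3 + (0*((-1 + G)/((2*G))) - G)/6 = 3 + (0*((-1 + G)*(1/(2*G))) - G)/6 = 3 + (0*((-1 + G)/(2*G)) - G)/6 = 3 + (0 - G)/6 = 3 + (-G)/6 = 3 - G/6)
h(-12)*((-5 - 33)/(-57 + 41) + B) = (3 - ⅙*(-12))*((-5 - 33)/(-57 + 41) + 98) = (3 + 2)*(-38/(-16) + 98) = 5*(-38*(-1/16) + 98) = 5*(19/8 + 98) = 5*(803/8) = 4015/8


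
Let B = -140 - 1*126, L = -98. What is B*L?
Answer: 26068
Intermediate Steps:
B = -266 (B = -140 - 126 = -266)
B*L = -266*(-98) = 26068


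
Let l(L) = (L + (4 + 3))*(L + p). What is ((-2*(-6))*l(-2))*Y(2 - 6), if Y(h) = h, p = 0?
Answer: 480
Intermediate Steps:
l(L) = L*(7 + L) (l(L) = (L + (4 + 3))*(L + 0) = (L + 7)*L = (7 + L)*L = L*(7 + L))
((-2*(-6))*l(-2))*Y(2 - 6) = ((-2*(-6))*(-2*(7 - 2)))*(2 - 6) = (12*(-2*5))*(-4) = (12*(-10))*(-4) = -120*(-4) = 480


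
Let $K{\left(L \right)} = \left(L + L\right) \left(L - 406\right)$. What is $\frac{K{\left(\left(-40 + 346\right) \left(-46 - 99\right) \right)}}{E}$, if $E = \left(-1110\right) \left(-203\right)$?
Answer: $\frac{4567152}{259} \approx 17634.0$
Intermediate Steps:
$K{\left(L \right)} = 2 L \left(-406 + L\right)$
$E = 225330$
$\frac{K{\left(\left(-40 + 346\right) \left(-46 - 99\right) \right)}}{E} = \frac{2 \left(-40 + 346\right) \left(-46 - 99\right) \left(-406 + \left(-40 + 346\right) \left(-46 - 99\right)\right)}{225330} = 2 \cdot 306 \left(-145\right) \left(-406 + 306 \left(-145\right)\right) \frac{1}{225330} = 2 \left(-44370\right) \left(-406 - 44370\right) \frac{1}{225330} = 2 \left(-44370\right) \left(-44776\right) \frac{1}{225330} = 3973422240 \cdot \frac{1}{225330} = \frac{4567152}{259}$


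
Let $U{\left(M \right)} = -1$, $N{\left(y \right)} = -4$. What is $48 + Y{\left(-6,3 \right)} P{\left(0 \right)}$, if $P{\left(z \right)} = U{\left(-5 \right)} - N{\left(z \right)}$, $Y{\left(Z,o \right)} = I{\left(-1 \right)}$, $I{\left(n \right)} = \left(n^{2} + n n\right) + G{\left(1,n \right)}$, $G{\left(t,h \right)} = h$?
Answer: $51$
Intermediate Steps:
$I{\left(n \right)} = n + 2 n^{2}$ ($I{\left(n \right)} = \left(n^{2} + n n\right) + n = \left(n^{2} + n^{2}\right) + n = 2 n^{2} + n = n + 2 n^{2}$)
$Y{\left(Z,o \right)} = 1$ ($Y{\left(Z,o \right)} = - (1 + 2 \left(-1\right)) = - (1 - 2) = \left(-1\right) \left(-1\right) = 1$)
$P{\left(z \right)} = 3$ ($P{\left(z \right)} = -1 - -4 = -1 + 4 = 3$)
$48 + Y{\left(-6,3 \right)} P{\left(0 \right)} = 48 + 1 \cdot 3 = 48 + 3 = 51$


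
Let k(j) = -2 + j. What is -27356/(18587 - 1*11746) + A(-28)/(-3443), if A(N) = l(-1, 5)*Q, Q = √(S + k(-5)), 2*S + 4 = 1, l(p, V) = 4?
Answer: -27356/6841 - 2*I*√34/3443 ≈ -3.9988 - 0.0033871*I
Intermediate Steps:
S = -3/2 (S = -2 + (½)*1 = -2 + ½ = -3/2 ≈ -1.5000)
Q = I*√34/2 (Q = √(-3/2 + (-2 - 5)) = √(-3/2 - 7) = √(-17/2) = I*√34/2 ≈ 2.9155*I)
A(N) = 2*I*√34 (A(N) = 4*(I*√34/2) = 2*I*√34)
-27356/(18587 - 1*11746) + A(-28)/(-3443) = -27356/(18587 - 1*11746) + (2*I*√34)/(-3443) = -27356/(18587 - 11746) + (2*I*√34)*(-1/3443) = -27356/6841 - 2*I*√34/3443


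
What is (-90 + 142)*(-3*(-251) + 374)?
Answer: 58604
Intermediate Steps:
(-90 + 142)*(-3*(-251) + 374) = 52*(753 + 374) = 52*1127 = 58604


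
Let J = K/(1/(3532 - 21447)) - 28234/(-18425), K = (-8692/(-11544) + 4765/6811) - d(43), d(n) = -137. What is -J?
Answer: 898322346086898361/362171860050 ≈ 2.4804e+6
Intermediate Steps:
K = 2721498895/19656546 (K = (-8692/(-11544) + 4765/6811) - 1*(-137) = (-8692*(-1/11544) + 4765*(1/6811)) + 137 = (2173/2886 + 4765/6811) + 137 = 28552093/19656546 + 137 = 2721498895/19656546 ≈ 138.45)
J = -898322346086898361/362171860050 (J = 2721498895/(19656546*(1/(3532 - 21447))) - 28234/(-18425) = 2721498895/(19656546*(1/(-17915))) - 28234*(-1/18425) = 2721498895/(19656546*(-1/17915)) + 28234/18425 = (2721498895/19656546)*(-17915) + 28234/18425 = -48755652703925/19656546 + 28234/18425 = -898322346086898361/362171860050 ≈ -2.4804e+6)
-J = -1*(-898322346086898361/362171860050) = 898322346086898361/362171860050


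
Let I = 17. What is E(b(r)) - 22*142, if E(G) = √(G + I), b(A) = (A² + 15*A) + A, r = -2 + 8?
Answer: -3124 + √149 ≈ -3111.8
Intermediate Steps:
r = 6
b(A) = A² + 16*A
E(G) = √(17 + G) (E(G) = √(G + 17) = √(17 + G))
E(b(r)) - 22*142 = √(17 + 6*(16 + 6)) - 22*142 = √(17 + 6*22) - 3124 = √(17 + 132) - 3124 = √149 - 3124 = -3124 + √149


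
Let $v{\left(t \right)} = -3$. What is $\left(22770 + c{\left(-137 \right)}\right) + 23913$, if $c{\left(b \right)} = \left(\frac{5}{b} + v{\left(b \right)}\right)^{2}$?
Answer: $\frac{876366283}{18769} \approx 46692.0$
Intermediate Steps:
$c{\left(b \right)} = \left(-3 + \frac{5}{b}\right)^{2}$ ($c{\left(b \right)} = \left(\frac{5}{b} - 3\right)^{2} = \left(-3 + \frac{5}{b}\right)^{2}$)
$\left(22770 + c{\left(-137 \right)}\right) + 23913 = \left(22770 + \frac{\left(5 - -411\right)^{2}}{18769}\right) + 23913 = \left(22770 + \frac{\left(5 + 411\right)^{2}}{18769}\right) + 23913 = \left(22770 + \frac{416^{2}}{18769}\right) + 23913 = \left(22770 + \frac{1}{18769} \cdot 173056\right) + 23913 = \left(22770 + \frac{173056}{18769}\right) + 23913 = \frac{427543186}{18769} + 23913 = \frac{876366283}{18769}$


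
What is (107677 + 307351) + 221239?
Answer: 636267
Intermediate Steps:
(107677 + 307351) + 221239 = 415028 + 221239 = 636267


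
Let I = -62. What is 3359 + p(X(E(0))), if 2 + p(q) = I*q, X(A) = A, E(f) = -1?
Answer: 3419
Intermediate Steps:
p(q) = -2 - 62*q
3359 + p(X(E(0))) = 3359 + (-2 - 62*(-1)) = 3359 + (-2 + 62) = 3359 + 60 = 3419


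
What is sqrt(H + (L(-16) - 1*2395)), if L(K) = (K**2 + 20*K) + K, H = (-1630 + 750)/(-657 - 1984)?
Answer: I*sqrt(17260506395)/2641 ≈ 49.746*I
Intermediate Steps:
H = 880/2641 (H = -880/(-2641) = -880*(-1/2641) = 880/2641 ≈ 0.33321)
L(K) = K**2 + 21*K
sqrt(H + (L(-16) - 1*2395)) = sqrt(880/2641 + (-16*(21 - 16) - 1*2395)) = sqrt(880/2641 + (-16*5 - 2395)) = sqrt(880/2641 + (-80 - 2395)) = sqrt(880/2641 - 2475) = sqrt(-6535595/2641) = I*sqrt(17260506395)/2641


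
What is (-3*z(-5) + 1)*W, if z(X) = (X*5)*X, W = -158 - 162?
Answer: 119680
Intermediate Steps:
W = -320
z(X) = 5*X² (z(X) = (5*X)*X = 5*X²)
(-3*z(-5) + 1)*W = (-15*(-5)² + 1)*(-320) = (-15*25 + 1)*(-320) = (-3*125 + 1)*(-320) = (-375 + 1)*(-320) = -374*(-320) = 119680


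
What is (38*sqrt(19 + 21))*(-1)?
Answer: -76*sqrt(10) ≈ -240.33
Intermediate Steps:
(38*sqrt(19 + 21))*(-1) = (38*sqrt(40))*(-1) = (38*(2*sqrt(10)))*(-1) = (76*sqrt(10))*(-1) = -76*sqrt(10)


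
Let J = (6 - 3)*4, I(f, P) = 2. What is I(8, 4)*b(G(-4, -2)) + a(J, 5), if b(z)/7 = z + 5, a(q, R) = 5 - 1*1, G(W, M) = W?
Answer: 18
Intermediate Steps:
J = 12 (J = 3*4 = 12)
a(q, R) = 4 (a(q, R) = 5 - 1 = 4)
b(z) = 35 + 7*z (b(z) = 7*(z + 5) = 7*(5 + z) = 35 + 7*z)
I(8, 4)*b(G(-4, -2)) + a(J, 5) = 2*(35 + 7*(-4)) + 4 = 2*(35 - 28) + 4 = 2*7 + 4 = 14 + 4 = 18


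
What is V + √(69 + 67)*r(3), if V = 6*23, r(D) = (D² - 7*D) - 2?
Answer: 138 - 28*√34 ≈ -25.267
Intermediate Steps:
r(D) = -2 + D² - 7*D
V = 138
V + √(69 + 67)*r(3) = 138 + √(69 + 67)*(-2 + 3² - 7*3) = 138 + √136*(-2 + 9 - 21) = 138 + (2*√34)*(-14) = 138 - 28*√34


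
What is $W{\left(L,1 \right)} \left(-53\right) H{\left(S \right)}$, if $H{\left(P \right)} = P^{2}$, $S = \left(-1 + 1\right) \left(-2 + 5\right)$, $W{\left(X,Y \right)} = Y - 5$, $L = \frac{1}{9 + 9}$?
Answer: $0$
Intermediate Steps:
$L = \frac{1}{18} \approx 0.055556$
$W{\left(X,Y \right)} = -5 + Y$
$S = 0$ ($S = 0 \cdot 3 = 0$)
$W{\left(L,1 \right)} \left(-53\right) H{\left(S \right)} = \left(-5 + 1\right) \left(-53\right) 0^{2} = \left(-4\right) \left(-53\right) 0 = 212 \cdot 0 = 0$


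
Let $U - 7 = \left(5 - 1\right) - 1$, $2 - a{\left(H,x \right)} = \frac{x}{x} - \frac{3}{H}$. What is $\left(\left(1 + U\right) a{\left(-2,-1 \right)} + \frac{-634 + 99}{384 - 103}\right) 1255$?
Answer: $- \frac{5222055}{562} \approx -9291.9$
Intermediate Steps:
$a{\left(H,x \right)} = 1 + \frac{3}{H}$ ($a{\left(H,x \right)} = 2 - \left(\frac{x}{x} - \frac{3}{H}\right) = 2 - \left(1 - \frac{3}{H}\right) = 1 + \frac{3}{H}$)
$U = 10$ ($U = 7 + \left(\left(5 - 1\right) - 1\right) = 7 + \left(4 - 1\right) = 7 + 3 = 10$)
$\left(\left(1 + U\right) a{\left(-2,-1 \right)} + \frac{-634 + 99}{384 - 103}\right) 1255 = \left(\left(1 + 10\right) \frac{3 - 2}{-2} + \frac{-634 + 99}{384 - 103}\right) 1255 = \left(11 \left(\left(- \frac{1}{2}\right) 1\right) - \frac{535}{281}\right) 1255 = \left(11 \left(- \frac{1}{2}\right) - \frac{535}{281}\right) 1255 = \left(- \frac{11}{2} - \frac{535}{281}\right) 1255 = \left(- \frac{4161}{562}\right) 1255 = - \frac{5222055}{562}$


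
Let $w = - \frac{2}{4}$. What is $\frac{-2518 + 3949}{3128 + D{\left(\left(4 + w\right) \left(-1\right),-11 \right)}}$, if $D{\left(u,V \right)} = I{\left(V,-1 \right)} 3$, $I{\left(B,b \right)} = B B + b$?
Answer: $\frac{1431}{3488} \approx 0.41026$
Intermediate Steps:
$w = - \frac{1}{2}$ ($w = \left(-2\right) \frac{1}{4} = - \frac{1}{2} \approx -0.5$)
$I{\left(B,b \right)} = b + B^{2}$ ($I{\left(B,b \right)} = B^{2} + b = b + B^{2}$)
$D{\left(u,V \right)} = -3 + 3 V^{2}$ ($D{\left(u,V \right)} = \left(-1 + V^{2}\right) 3 = -3 + 3 V^{2}$)
$\frac{-2518 + 3949}{3128 + D{\left(\left(4 + w\right) \left(-1\right),-11 \right)}} = \frac{-2518 + 3949}{3128 - \left(3 - 3 \left(-11\right)^{2}\right)} = \frac{1431}{3128 + \left(-3 + 3 \cdot 121\right)} = \frac{1431}{3128 + \left(-3 + 363\right)} = \frac{1431}{3128 + 360} = \frac{1431}{3488}$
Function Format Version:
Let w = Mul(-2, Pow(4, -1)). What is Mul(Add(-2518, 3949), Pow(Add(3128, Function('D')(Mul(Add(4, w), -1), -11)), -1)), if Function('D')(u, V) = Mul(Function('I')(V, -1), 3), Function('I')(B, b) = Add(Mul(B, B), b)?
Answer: Rational(1431, 3488) ≈ 0.41026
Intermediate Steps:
w = Rational(-1, 2) (w = Mul(-2, Rational(1, 4)) = Rational(-1, 2) ≈ -0.50000)
Function('I')(B, b) = Add(b, Pow(B, 2)) (Function('I')(B, b) = Add(Pow(B, 2), b) = Add(b, Pow(B, 2)))
Function('D')(u, V) = Add(-3, Mul(3, Pow(V, 2))) (Function('D')(u, V) = Mul(Add(-1, Pow(V, 2)), 3) = Add(-3, Mul(3, Pow(V, 2))))
Mul(Add(-2518, 3949), Pow(Add(3128, Function('D')(Mul(Add(4, w), -1), -11)), -1)) = Mul(Add(-2518, 3949), Pow(Add(3128, Add(-3, Mul(3, Pow(-11, 2)))), -1)) = Mul(1431, Pow(Add(3128, Add(-3, Mul(3, 121))), -1)) = Mul(1431, Pow(Add(3128, Add(-3, 363)), -1)) = Mul(1431, Pow(Add(3128, 360), -1)) = Mul(1431, Pow(3488, -1)) = Mul(1431, Rational(1, 3488)) = Rational(1431, 3488)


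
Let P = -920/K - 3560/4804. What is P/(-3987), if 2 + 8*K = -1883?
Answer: -1432342/1805221899 ≈ -0.00079344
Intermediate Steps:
K = -1885/8 (K = -1/4 + (1/8)*(-1883) = -1/4 - 1883/8 = -1885/8 ≈ -235.63)
P = 1432342/452777 (P = -920/(-1885/8) - 3560/4804 = -920*(-8/1885) - 3560*1/4804 = 1472/377 - 890/1201 = 1432342/452777 ≈ 3.1635)
P/(-3987) = (1432342/452777)/(-3987) = (1432342/452777)*(-1/3987) = -1432342/1805221899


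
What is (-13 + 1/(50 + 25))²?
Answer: 948676/5625 ≈ 168.65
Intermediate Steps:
(-13 + 1/(50 + 25))² = (-13 + 1/75)² = (-974/75)² = 948676/5625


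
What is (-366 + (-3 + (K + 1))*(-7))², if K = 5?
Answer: 149769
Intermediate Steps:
(-366 + (-3 + (K + 1))*(-7))² = (-366 + (-3 + (5 + 1))*(-7))² = (-366 + (-3 + 6)*(-7))² = (-366 + 3*(-7))² = (-366 - 21)² = (-387)² = 149769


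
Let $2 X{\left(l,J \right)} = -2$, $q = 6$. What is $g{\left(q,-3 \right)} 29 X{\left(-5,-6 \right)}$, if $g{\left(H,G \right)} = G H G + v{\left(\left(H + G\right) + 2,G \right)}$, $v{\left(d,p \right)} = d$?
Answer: $-1711$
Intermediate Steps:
$g{\left(H,G \right)} = 2 + G + H + H G^{2}$ ($g{\left(H,G \right)} = G H G + \left(\left(H + G\right) + 2\right) = H G^{2} + \left(\left(G + H\right) + 2\right) = H G^{2} + \left(2 + G + H\right) = 2 + G + H + H G^{2}$)
$X{\left(l,J \right)} = -1$ ($X{\left(l,J \right)} = \frac{1}{2} \left(-2\right) = -1$)
$g{\left(q,-3 \right)} 29 X{\left(-5,-6 \right)} = \left(2 - 3 + 6 + 6 \left(-3\right)^{2}\right) 29 \left(-1\right) = \left(2 - 3 + 6 + 6 \cdot 9\right) 29 \left(-1\right) = \left(2 - 3 + 6 + 54\right) 29 \left(-1\right) = 59 \cdot 29 \left(-1\right) = 1711 \left(-1\right) = -1711$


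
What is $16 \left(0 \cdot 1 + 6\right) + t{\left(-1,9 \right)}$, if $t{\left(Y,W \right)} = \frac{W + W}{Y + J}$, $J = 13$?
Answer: $\frac{195}{2} \approx 97.5$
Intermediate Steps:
$t{\left(Y,W \right)} = \frac{2 W}{13 + Y}$ ($t{\left(Y,W \right)} = \frac{W + W}{Y + 13} = \frac{2 W}{13 + Y}$)
$16 \left(0 \cdot 1 + 6\right) + t{\left(-1,9 \right)} = 16 \left(0 \cdot 1 + 6\right) + 2 \cdot 9 \frac{1}{13 - 1} = 16 \left(0 + 6\right) + 2 \cdot 9 \cdot \frac{1}{12} = 16 \cdot 6 + 2 \cdot 9 \cdot \frac{1}{12} = 96 + \frac{3}{2} = \frac{195}{2}$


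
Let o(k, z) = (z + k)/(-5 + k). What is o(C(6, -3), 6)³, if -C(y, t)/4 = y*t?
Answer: 474552/300763 ≈ 1.5778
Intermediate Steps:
C(y, t) = -4*t*y (C(y, t) = -4*y*t = -4*t*y)
o(k, z) = (k + z)/(-5 + k)
o(C(6, -3), 6)³ = ((-4*(-3)*6 + 6)/(-5 - 4*(-3)*6))³ = ((72 + 6)/(-5 + 72))³ = (78/67)³ = 474552/300763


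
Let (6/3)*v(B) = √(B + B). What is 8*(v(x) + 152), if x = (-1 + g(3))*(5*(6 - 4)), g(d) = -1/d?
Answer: 1216 + 16*I*√15/3 ≈ 1216.0 + 20.656*I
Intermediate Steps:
x = -40/3 (x = (-1 - 1/3)*(5*(6 - 4)) = (-1 - 1*⅓)*(5*2) = (-1 - ⅓)*10 = -4/3*10 = -40/3 ≈ -13.333)
v(B) = √2*√B/2 (v(B) = √(B + B)/2 = √(2*B)/2 = (√2*√B)/2 = √2*√B/2)
8*(v(x) + 152) = 8*(√2*√(-40/3)/2 + 152) = 8*(√2*(2*I*√30/3)/2 + 152) = 8*(2*I*√15/3 + 152) = 8*(152 + 2*I*√15/3) = 1216 + 16*I*√15/3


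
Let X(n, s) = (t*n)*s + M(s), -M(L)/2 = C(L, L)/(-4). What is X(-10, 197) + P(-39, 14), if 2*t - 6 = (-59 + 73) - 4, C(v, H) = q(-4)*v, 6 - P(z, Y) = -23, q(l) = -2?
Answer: -15928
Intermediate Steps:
P(z, Y) = 29 (P(z, Y) = 6 - 1*(-23) = 6 + 23 = 29)
C(v, H) = -2*v
M(L) = -L (M(L) = -2*(-2*L)/(-4) = -2*(-2*L)*(-1)/4 = -L)
t = 8 (t = 3 + ((-59 + 73) - 4)/2 = 3 + (14 - 4)/2 = 3 + (½)*10 = 3 + 5 = 8)
X(n, s) = -s + 8*n*s (X(n, s) = (8*n)*s - s = 8*n*s - s = -s + 8*n*s)
X(-10, 197) + P(-39, 14) = 197*(-1 + 8*(-10)) + 29 = 197*(-1 - 80) + 29 = 197*(-81) + 29 = -15957 + 29 = -15928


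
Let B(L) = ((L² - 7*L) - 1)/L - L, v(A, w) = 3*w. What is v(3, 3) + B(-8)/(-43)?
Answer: 3151/344 ≈ 9.1599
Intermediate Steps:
B(L) = -L + (-1 + L² - 7*L)/L (B(L) = (-1 + L² - 7*L)/L - L = -L + (-1 + L² - 7*L)/L)
v(3, 3) + B(-8)/(-43) = 3*3 + (-7 - 1/(-8))/(-43) = 9 - (-7 - 1*(-⅛))/43 = 9 - (-7 + ⅛)/43 = 9 - 1/43*(-55/8) = 9 + 55/344 = 3151/344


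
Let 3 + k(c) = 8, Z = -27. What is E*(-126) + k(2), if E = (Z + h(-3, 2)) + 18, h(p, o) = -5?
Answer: 1769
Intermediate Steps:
k(c) = 5 (k(c) = -3 + 8 = 5)
E = -14 (E = (-27 - 5) + 18 = -32 + 18 = -14)
E*(-126) + k(2) = -14*(-126) + 5 = 1764 + 5 = 1769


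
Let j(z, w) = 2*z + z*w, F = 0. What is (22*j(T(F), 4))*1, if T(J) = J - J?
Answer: 0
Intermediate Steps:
T(J) = 0
j(z, w) = 2*z + w*z
(22*j(T(F), 4))*1 = (22*(0*(2 + 4)))*1 = (22*(0*6))*1 = (22*0)*1 = 0*1 = 0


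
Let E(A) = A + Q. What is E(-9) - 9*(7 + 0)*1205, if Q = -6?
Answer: -75930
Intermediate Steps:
E(A) = -6 + A (E(A) = A - 6 = -6 + A)
E(-9) - 9*(7 + 0)*1205 = (-6 - 9) - 9*(7 + 0)*1205 = -15 - 9*7*1205 = -15 - 63*1205 = -15 - 75915 = -75930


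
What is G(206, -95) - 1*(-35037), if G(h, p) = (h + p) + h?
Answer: 35354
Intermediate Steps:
G(h, p) = p + 2*h
G(206, -95) - 1*(-35037) = (-95 + 2*206) - 1*(-35037) = (-95 + 412) + 35037 = 317 + 35037 = 35354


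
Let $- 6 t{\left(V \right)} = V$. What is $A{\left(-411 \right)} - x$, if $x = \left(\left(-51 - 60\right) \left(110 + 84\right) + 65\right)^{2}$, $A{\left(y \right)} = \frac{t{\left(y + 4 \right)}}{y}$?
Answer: $- \frac{1136623692233}{2466} \approx -4.6092 \cdot 10^{8}$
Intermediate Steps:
$t{\left(V \right)} = - \frac{V}{6}$
$A{\left(y \right)} = \frac{- \frac{2}{3} - \frac{y}{6}}{y}$ ($A{\left(y \right)} = \frac{\left(- \frac{1}{6}\right) \left(y + 4\right)}{y} = \frac{\left(- \frac{1}{6}\right) \left(4 + y\right)}{y} = \frac{- \frac{2}{3} - \frac{y}{6}}{y}$)
$x = 460917961$ ($x = \left(\left(-111\right) 194 + 65\right)^{2} = \left(-21534 + 65\right)^{2} = \left(-21469\right)^{2} = 460917961$)
$A{\left(-411 \right)} - x = \frac{-4 - -411}{6 \left(-411\right)} - 460917961 = \frac{1}{6} \left(- \frac{1}{411}\right) \left(-4 + 411\right) - 460917961 = \frac{1}{6} \left(- \frac{1}{411}\right) 407 - 460917961 = - \frac{407}{2466} - 460917961 = - \frac{1136623692233}{2466}$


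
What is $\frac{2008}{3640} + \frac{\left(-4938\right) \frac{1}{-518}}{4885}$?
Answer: $\frac{9105496}{16447795} \approx 0.5536$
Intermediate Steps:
$\frac{2008}{3640} + \frac{\left(-4938\right) \frac{1}{-518}}{4885} = 2008 \cdot \frac{1}{3640} + \left(-4938\right) \left(- \frac{1}{518}\right) \frac{1}{4885} = \frac{251}{455} + \frac{2469}{259} \cdot \frac{1}{4885} = \frac{251}{455} + \frac{2469}{1265215} = \frac{9105496}{16447795}$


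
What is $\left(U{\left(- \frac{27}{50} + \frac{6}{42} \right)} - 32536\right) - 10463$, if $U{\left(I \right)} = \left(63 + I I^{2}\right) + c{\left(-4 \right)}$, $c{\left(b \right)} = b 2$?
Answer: $- \frac{1841226685619}{42875000} \approx -42944.0$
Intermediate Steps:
$c{\left(b \right)} = 2 b$
$U{\left(I \right)} = 55 + I^{3}$ ($U{\left(I \right)} = \left(63 + I I^{2}\right) + 2 \left(-4\right) = \left(63 + I^{3}\right) - 8 = 55 + I^{3}$)
$\left(U{\left(- \frac{27}{50} + \frac{6}{42} \right)} - 32536\right) - 10463 = \left(\left(55 + \left(- \frac{27}{50} + \frac{6}{42}\right)^{3}\right) - 32536\right) - 10463 = \left(\left(55 + \left(\left(-27\right) \frac{1}{50} + 6 \cdot \frac{1}{42}\right)^{3}\right) - 32536\right) - 10463 = \left(\left(55 + \left(- \frac{27}{50} + \frac{1}{7}\right)^{3}\right) - 32536\right) - 10463 = \left(\left(55 + \left(- \frac{139}{350}\right)^{3}\right) - 32536\right) - 10463 = \left(\left(55 - \frac{2685619}{42875000}\right) - 32536\right) - 10463 = \left(\frac{2355439381}{42875000} - 32536\right) - 10463 = - \frac{1392625560619}{42875000} - 10463 = - \frac{1841226685619}{42875000}$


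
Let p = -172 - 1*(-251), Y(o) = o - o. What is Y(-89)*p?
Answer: 0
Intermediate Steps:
Y(o) = 0
p = 79 (p = -172 + 251 = 79)
Y(-89)*p = 0*79 = 0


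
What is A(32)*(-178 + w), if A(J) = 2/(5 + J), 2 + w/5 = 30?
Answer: -76/37 ≈ -2.0541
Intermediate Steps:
w = 140 (w = -10 + 5*30 = -10 + 150 = 140)
A(32)*(-178 + w) = (2/(5 + 32))*(-178 + 140) = (2/37)*(-38) = -76/37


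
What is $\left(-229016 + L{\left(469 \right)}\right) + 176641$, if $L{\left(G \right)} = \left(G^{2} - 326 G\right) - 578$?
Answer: $14114$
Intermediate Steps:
$L{\left(G \right)} = -578 + G^{2} - 326 G$
$\left(-229016 + L{\left(469 \right)}\right) + 176641 = \left(-229016 - \left(153472 - 219961\right)\right) + 176641 = \left(-229016 - -66489\right) + 176641 = \left(-229016 + 66489\right) + 176641 = -162527 + 176641 = 14114$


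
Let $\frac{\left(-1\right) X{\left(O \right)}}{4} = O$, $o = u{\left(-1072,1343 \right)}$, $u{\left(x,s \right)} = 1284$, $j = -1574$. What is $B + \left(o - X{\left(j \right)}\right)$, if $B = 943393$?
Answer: $938381$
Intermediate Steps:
$o = 1284$
$X{\left(O \right)} = - 4 O$
$B + \left(o - X{\left(j \right)}\right) = 943393 + \left(1284 - \left(-4\right) \left(-1574\right)\right) = 943393 + \left(1284 - 6296\right) = 943393 - 5012 = 938381$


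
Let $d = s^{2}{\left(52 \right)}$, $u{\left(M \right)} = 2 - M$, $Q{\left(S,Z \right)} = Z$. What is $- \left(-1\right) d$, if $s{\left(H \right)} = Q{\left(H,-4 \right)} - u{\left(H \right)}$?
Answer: $2116$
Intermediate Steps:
$s{\left(H \right)} = -6 + H$ ($s{\left(H \right)} = -4 - \left(2 - H\right) = -4 + \left(-2 + H\right) = -6 + H$)
$d = 2116$ ($d = \left(-6 + 52\right)^{2} = 46^{2} = 2116$)
$- \left(-1\right) d = - \left(-1\right) 2116 = \left(-1\right) \left(-2116\right) = 2116$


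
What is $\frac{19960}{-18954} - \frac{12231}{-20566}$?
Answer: $- \frac{6871961}{14992614} \approx -0.45836$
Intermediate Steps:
$\frac{19960}{-18954} - \frac{12231}{-20566} = 19960 \left(- \frac{1}{18954}\right) - - \frac{12231}{20566} = - \frac{9980}{9477} + \frac{12231}{20566} = - \frac{6871961}{14992614}$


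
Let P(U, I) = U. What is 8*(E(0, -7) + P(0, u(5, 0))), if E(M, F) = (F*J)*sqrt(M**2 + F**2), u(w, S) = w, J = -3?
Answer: 1176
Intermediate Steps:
E(M, F) = -3*F*sqrt(F**2 + M**2) (E(M, F) = (F*(-3))*sqrt(M**2 + F**2) = (-3*F)*sqrt(F**2 + M**2) = -3*F*sqrt(F**2 + M**2))
8*(E(0, -7) + P(0, u(5, 0))) = 8*(-3*(-7)*sqrt((-7)**2 + 0**2) + 0) = 8*(-3*(-7)*sqrt(49 + 0) + 0) = 8*(-3*(-7)*sqrt(49) + 0) = 8*(-3*(-7)*7 + 0) = 8*(147 + 0) = 8*147 = 1176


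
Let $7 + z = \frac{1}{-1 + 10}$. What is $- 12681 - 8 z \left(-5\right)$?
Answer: $3494320$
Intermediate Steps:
$z = - \frac{62}{9}$ ($z = -7 + \frac{1}{-1 + 10} = -7 + \frac{1}{9} = - \frac{62}{9} \approx -6.8889$)
$- 12681 - 8 z \left(-5\right) = - 12681 \left(-8\right) \left(- \frac{62}{9}\right) \left(-5\right) = - 12681 \cdot \frac{496}{9} \left(-5\right) = \left(-12681\right) \left(- \frac{2480}{9}\right) = 3494320$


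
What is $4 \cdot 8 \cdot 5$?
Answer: $160$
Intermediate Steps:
$4 \cdot 8 \cdot 5 = 32 \cdot 5 = 160$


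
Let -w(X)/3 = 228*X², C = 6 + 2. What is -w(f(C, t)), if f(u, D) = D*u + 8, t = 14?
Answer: 9849600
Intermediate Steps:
C = 8
f(u, D) = 8 + D*u
w(X) = -684*X²
-w(f(C, t)) = -(-684)*(8 + 14*8)² = -(-684)*(8 + 112)² = -(-684)*120² = -(-684)*14400 = -1*(-9849600) = 9849600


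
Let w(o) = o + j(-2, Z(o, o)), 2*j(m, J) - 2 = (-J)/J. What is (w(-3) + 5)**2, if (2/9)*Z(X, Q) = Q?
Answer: 25/4 ≈ 6.2500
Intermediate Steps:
Z(X, Q) = 9*Q/2
j(m, J) = 1/2 (j(m, J) = 1 + ((-J)/J)/2 = 1 + (1/2)*(-1) = 1 - 1/2 = 1/2)
w(o) = 1/2 + o (w(o) = o + 1/2 = 1/2 + o)
(w(-3) + 5)**2 = ((1/2 - 3) + 5)**2 = (-5/2 + 5)**2 = (5/2)**2 = 25/4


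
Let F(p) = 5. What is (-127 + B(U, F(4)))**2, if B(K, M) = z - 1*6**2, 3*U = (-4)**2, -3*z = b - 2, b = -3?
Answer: 234256/9 ≈ 26028.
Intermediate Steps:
z = 5/3 (z = -(-3 - 2)/3 = -1/3*(-5) = 5/3 ≈ 1.6667)
U = 16/3 (U = (1/3)*(-4)**2 = (1/3)*16 = 16/3 ≈ 5.3333)
B(K, M) = -103/3 (B(K, M) = 5/3 - 1*6**2 = 5/3 - 1*36 = 5/3 - 36 = -103/3)
(-127 + B(U, F(4)))**2 = (-127 - 103/3)**2 = (-484/3)**2 = 234256/9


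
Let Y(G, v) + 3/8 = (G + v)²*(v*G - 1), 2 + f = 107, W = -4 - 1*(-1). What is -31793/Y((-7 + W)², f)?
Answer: -254344/3529763797 ≈ -7.2057e-5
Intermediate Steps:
W = -3 (W = -4 + 1 = -3)
f = 105 (f = -2 + 107 = 105)
Y(G, v) = -3/8 + (G + v)²*(-1 + G*v) (Y(G, v) = -3/8 + (G + v)²*(v*G - 1) = -3/8 + (G + v)²*(G*v - 1) = -3/8 + (G + v)²*(-1 + G*v))
-31793/Y((-7 + W)², f) = -31793/(-3/8 - ((-7 - 3)² + 105)² + (-7 - 3)²*105*((-7 - 3)² + 105)²) = -31793/(-3/8 - ((-10)² + 105)² + (-10)²*105*((-10)² + 105)²) = -31793/(-3/8 - (100 + 105)² + 100*105*(100 + 105)²) = -31793/(-3/8 - 1*205² + 100*105*205²) = -31793/(-3/8 - 1*42025 + 100*105*42025) = -31793/(-3/8 - 42025 + 441262500) = -31793/3529763797/8 = -31793*8/3529763797 = -254344/3529763797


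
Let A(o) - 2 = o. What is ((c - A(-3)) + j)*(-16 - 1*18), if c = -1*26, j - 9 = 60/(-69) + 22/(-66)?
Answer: 40358/69 ≈ 584.90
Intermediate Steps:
A(o) = 2 + o
j = 538/69 (j = 9 + (60/(-69) + 22/(-66)) = 9 + (60*(-1/69) + 22*(-1/66)) = 9 + (-20/23 - 1/3) = 9 - 83/69 = 538/69 ≈ 7.7971)
c = -26
((c - A(-3)) + j)*(-16 - 1*18) = ((-26 - (2 - 3)) + 538/69)*(-16 - 1*18) = ((-26 - 1*(-1)) + 538/69)*(-16 - 18) = ((-26 + 1) + 538/69)*(-34) = (-25 + 538/69)*(-34) = -1187/69*(-34) = 40358/69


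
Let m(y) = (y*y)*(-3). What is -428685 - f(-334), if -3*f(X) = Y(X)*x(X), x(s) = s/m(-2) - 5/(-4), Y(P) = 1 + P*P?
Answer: 23500733/36 ≈ 6.5280e+5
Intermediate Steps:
m(y) = -3*y² (m(y) = y²*(-3) = -3*y²)
Y(P) = 1 + P²
x(s) = 5/4 - s/12 (x(s) = s/((-3*(-2)²)) - 5/(-4) = s/((-3*4)) - 5*(-¼) = s/(-12) + 5/4 = s*(-1/12) + 5/4 = -s/12 + 5/4 = 5/4 - s/12)
f(X) = -(1 + X²)*(5/4 - X/12)/3
-428685 - f(-334) = -428685 - (1 + (-334)²)*(-15 - 334)/36 = -428685 - (1 + 111556)*(-349)/36 = -428685 - 111557*(-349)/36 = -428685 - 1*(-38933393/36) = -428685 + 38933393/36 = 23500733/36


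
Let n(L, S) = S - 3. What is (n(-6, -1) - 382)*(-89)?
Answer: 34354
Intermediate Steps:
n(L, S) = -3 + S
(n(-6, -1) - 382)*(-89) = ((-3 - 1) - 382)*(-89) = (-4 - 382)*(-89) = -386*(-89) = 34354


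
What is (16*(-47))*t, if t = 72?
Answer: -54144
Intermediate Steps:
(16*(-47))*t = (16*(-47))*72 = -752*72 = -54144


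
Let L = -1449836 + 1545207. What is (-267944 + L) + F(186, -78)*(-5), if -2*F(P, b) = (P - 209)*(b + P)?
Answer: -178783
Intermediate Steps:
L = 95371
F(P, b) = -(-209 + P)*(P + b)/2 (F(P, b) = -(P - 209)*(b + P)/2 = -(-209 + P)*(P + b)/2)
(-267944 + L) + F(186, -78)*(-5) = (-267944 + 95371) + (-1/2*186**2 + (209/2)*186 + (209/2)*(-78) - 1/2*186*(-78))*(-5) = -172573 + (-1/2*34596 + 19437 - 8151 + 7254)*(-5) = -172573 + (-17298 + 19437 - 8151 + 7254)*(-5) = -172573 + 1242*(-5) = -172573 - 6210 = -178783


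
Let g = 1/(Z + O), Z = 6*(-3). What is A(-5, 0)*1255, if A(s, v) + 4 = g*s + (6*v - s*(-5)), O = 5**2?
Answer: -261040/7 ≈ -37291.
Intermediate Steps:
Z = -18
O = 25
g = 1/7 (g = 1/(-18 + 25) = 1/7 ≈ 0.14286)
A(s, v) = -4 + 6*v + 36*s/7 (A(s, v) = -4 + (s/7 + (6*v - s*(-5))) = -4 + (s/7 + (6*v - (-5)*s)) = -4 + (s/7 + (6*v + 5*s)) = -4 + (s/7 + (5*s + 6*v)) = -4 + (6*v + 36*s/7) = -4 + 6*v + 36*s/7)
A(-5, 0)*1255 = (-4 + 6*0 + (36/7)*(-5))*1255 = (-4 + 0 - 180/7)*1255 = -208/7*1255 = -261040/7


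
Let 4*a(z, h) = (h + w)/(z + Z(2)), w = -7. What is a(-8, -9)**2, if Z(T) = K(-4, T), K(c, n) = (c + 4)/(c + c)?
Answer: 1/4 ≈ 0.25000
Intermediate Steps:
K(c, n) = (4 + c)/(2*c) (K(c, n) = (4 + c)/((2*c)) = (4 + c)*(1/(2*c)) = (4 + c)/(2*c))
Z(T) = 0 (Z(T) = (1/2)*(4 - 4)/(-4) = (1/2)*(-1/4)*0 = 0)
a(z, h) = (-7 + h)/(4*z) (a(z, h) = ((h - 7)/(z + 0))/4 = ((-7 + h)/z)/4 = (-7 + h)/(4*z))
a(-8, -9)**2 = ((1/4)*(-7 - 9)/(-8))**2 = ((1/4)*(-1/8)*(-16))**2 = (1/2)**2 = 1/4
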